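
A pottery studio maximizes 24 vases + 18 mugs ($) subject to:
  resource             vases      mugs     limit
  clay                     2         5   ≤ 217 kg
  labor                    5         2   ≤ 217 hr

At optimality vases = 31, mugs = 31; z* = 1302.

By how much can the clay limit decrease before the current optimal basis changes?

Binding constraints: clay, labor. The basis is B = [[2,5],[5,2]] with det -21.
Per unit decrease in clay, x* moves by d = (0.0952, -0.2381).
The basis stays optimal until mugs reaches 0; allowable decrease = 130.2 kg.

130.2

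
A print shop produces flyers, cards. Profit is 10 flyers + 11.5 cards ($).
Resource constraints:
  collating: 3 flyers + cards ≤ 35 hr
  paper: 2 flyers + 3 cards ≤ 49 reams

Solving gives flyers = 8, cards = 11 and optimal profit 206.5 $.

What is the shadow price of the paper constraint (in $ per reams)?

3.5

Check each constraint at x*: collating 35/35 (tight); paper 49/49 (tight).
The binding rows give the dual system: 3·y_collating + 2·y_paper = 10 and 1·y_collating + 3·y_paper = 11.5.
Solving: y_collating = 1, y_paper = 3.5.
Shadow price of paper = 3.5.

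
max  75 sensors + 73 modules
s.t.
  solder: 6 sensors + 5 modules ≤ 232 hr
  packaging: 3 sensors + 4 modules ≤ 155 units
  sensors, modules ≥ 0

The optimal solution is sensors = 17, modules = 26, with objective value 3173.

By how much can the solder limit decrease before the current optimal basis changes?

38.25

Binding constraints: solder, packaging. The basis is B = [[6,5],[3,4]] with det 9.
Per unit decrease in solder, x* moves by d = (-0.4444, 0.3333).
The basis stays optimal until sensors reaches 0; allowable decrease = 38.25 hr.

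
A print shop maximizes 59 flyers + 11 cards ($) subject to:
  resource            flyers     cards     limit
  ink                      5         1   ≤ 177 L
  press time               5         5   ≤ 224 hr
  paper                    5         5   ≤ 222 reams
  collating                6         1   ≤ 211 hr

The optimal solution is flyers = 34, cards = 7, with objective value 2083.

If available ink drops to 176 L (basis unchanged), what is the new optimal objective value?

Binding: ink and collating. Non-binding: press time (19 unused), paper (17 unused).
Since press time, paper are not tight, their duals are 0.
The binding rows give the dual system: 5·y_ink + 6·y_collating = 59 and 1·y_ink + 1·y_collating = 11.
Solving: y_ink = 7, y_collating = 4.
Δz = y_ink·Δb = 7 × (-1) = -7, so new z* = 2083 − 7 = 2076.

2076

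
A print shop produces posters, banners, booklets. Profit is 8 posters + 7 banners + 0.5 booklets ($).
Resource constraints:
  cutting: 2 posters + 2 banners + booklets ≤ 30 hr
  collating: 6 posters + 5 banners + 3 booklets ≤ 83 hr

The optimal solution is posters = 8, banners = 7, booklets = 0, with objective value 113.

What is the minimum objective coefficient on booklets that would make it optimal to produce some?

4

Check each constraint at x*: cutting 30/30 (tight); collating 83/83 (tight).
Dual feasibility on the basic columns requires 2·y_cutting + 6·y_collating = 8, 2·y_cutting + 5·y_collating = 7.
Solving: y_cutting = 1, y_collating = 1.
booklets enters the basis when its profit ≥ yᵀa₃ = 1·1 + 1·3 = 4.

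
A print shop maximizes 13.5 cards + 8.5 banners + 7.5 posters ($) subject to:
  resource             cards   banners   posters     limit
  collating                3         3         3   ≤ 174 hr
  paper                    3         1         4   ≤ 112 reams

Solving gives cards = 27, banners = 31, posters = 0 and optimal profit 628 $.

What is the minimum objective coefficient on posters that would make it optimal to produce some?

Both collating and paper are binding at x*.
The binding rows give the dual system: 3·y_collating + 3·y_paper = 13.5 and 3·y_collating + 1·y_paper = 8.5.
This yields shadow prices y_collating = 2, y_paper = 2.5.
posters enters the basis when its profit ≥ yᵀa₃ = 2·3 + 2.5·4 = 16.

16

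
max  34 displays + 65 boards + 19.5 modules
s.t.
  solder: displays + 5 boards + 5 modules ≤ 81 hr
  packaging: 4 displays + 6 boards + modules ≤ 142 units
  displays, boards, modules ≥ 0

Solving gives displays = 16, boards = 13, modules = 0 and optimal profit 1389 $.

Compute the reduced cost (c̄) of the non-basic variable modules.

-8

Both solder and packaging are binding at x*.
Dual feasibility on the basic columns requires 1·y_solder + 4·y_packaging = 34, 5·y_solder + 6·y_packaging = 65.
→ y_solder = 4 and y_packaging = 7.5.
Reduced cost of modules: c₃ − yᵀa₃ = 19.5 − (4·5 + 7.5·1) = 19.5 − 27.5 = -8.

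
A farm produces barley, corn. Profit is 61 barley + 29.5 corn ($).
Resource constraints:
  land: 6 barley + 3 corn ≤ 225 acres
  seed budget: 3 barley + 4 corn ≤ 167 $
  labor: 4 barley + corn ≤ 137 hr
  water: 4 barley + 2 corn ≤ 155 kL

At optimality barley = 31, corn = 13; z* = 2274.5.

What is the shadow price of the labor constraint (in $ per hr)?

At the optimum: land uses 225 of 225 (binding); seed budget uses 145 of 167 (slack = 22); labor uses 137 of 137 (binding); water uses 150 of 155 (slack = 5).
By complementary slackness, y = 0 for the non-binding constraints.
From A_Bᵀ y = c: 6·y_land + 4·y_labor = 61; 3·y_land + 1·y_labor = 29.5.
→ y_land = 9.5 and y_labor = 1.
Shadow price of labor = 1.

1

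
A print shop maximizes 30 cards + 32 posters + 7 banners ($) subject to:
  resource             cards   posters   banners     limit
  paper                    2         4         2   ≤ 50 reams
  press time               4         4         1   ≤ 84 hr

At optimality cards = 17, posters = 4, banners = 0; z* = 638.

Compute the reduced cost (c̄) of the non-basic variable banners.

Both paper and press time are binding at x*.
The binding rows give the dual system: 2·y_paper + 4·y_press time = 30 and 4·y_paper + 4·y_press time = 32.
This yields shadow prices y_paper = 1, y_press time = 7.
Reduced cost of banners: c₃ − yᵀa₃ = 7 − (1·2 + 7·1) = 7 − 9 = -2.

-2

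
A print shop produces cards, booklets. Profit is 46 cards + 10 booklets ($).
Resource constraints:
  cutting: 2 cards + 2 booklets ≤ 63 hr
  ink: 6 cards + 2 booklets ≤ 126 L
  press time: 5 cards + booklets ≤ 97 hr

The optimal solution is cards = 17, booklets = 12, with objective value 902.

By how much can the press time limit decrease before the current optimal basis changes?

2.5

Binding constraints: ink, press time. The basis is B = [[6,2],[5,1]] with det -4.
Per unit decrease in press time, x* moves by d = (-0.5, 1.5).
The basis stays optimal until cutting becomes binding; allowable decrease = 2.5 hr.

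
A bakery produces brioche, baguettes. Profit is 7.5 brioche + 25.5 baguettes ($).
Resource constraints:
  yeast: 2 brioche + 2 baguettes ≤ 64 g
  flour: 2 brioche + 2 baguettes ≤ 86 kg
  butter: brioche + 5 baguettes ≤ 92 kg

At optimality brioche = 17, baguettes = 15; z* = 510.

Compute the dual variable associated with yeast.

1.5

Check each constraint at x*: yeast 64/64 (tight); flour 64/86 (slack 22); butter 92/92 (tight).
Slack constraints have shadow price 0 (complementary slackness).
Dual feasibility on the basic columns requires 2·y_yeast + 1·y_butter = 7.5, 2·y_yeast + 5·y_butter = 25.5.
This yields shadow prices y_yeast = 1.5, y_butter = 4.5.
Shadow price of yeast = 1.5.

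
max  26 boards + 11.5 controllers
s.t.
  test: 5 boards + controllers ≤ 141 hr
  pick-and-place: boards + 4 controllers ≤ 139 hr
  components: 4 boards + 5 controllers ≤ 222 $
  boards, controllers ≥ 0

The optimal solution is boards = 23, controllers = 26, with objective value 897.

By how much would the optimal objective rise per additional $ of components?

At the optimum: test uses 141 of 141 (binding); pick-and-place uses 127 of 139 (slack = 12); components uses 222 of 222 (binding).
Slack constraints have shadow price 0 (complementary slackness).
The binding rows give the dual system: 5·y_test + 4·y_components = 26 and 1·y_test + 5·y_components = 11.5.
Solving: y_test = 4, y_components = 1.5.
Shadow price of components = 1.5.

1.5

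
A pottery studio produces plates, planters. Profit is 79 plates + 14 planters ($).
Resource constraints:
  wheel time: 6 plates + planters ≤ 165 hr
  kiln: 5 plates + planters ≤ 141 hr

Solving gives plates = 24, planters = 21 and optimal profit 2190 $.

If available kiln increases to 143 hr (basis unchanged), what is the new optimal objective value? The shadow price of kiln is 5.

Δb = 2, so new z* = 2190 + (5)·(2) = 2190 + 10 = 2200.

2200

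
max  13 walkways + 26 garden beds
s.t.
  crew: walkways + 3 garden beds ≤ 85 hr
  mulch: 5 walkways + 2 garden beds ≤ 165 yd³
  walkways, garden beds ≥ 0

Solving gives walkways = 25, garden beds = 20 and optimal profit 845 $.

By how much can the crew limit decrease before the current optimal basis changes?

52

Binding constraints: crew, mulch. The basis is B = [[1,3],[5,2]] with det -13.
Per unit decrease in crew, x* moves by d = (0.1538, -0.3846).
The basis stays optimal until garden beds reaches 0; allowable decrease = 52 hr.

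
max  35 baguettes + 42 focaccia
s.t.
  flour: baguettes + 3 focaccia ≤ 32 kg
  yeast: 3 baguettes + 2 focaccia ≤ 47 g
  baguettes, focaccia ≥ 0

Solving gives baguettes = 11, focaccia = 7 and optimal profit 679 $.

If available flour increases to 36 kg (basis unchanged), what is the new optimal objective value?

711

At the optimum: flour uses 32 of 32 (binding); yeast uses 47 of 47 (binding).
Dual feasibility on the basic columns requires 1·y_flour + 3·y_yeast = 35, 3·y_flour + 2·y_yeast = 42.
This yields shadow prices y_flour = 8, y_yeast = 9.
Δz = y_flour·Δb = 8 × (4) = 32, so new z* = 679 + 32 = 711.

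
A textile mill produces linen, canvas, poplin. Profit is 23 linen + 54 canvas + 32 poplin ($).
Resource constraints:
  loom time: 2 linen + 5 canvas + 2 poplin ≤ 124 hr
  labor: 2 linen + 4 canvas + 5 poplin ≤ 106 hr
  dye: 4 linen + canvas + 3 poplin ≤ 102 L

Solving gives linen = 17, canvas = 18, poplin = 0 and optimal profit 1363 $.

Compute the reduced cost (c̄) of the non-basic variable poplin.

-1.5

Check each constraint at x*: loom time 124/124 (tight); labor 106/106 (tight); dye 86/102 (slack 16).
By complementary slackness, y = 0 for the non-binding constraint.
The binding rows give the dual system: 2·y_loom time + 2·y_labor = 23 and 5·y_loom time + 4·y_labor = 54.
Solving: y_loom time = 8, y_labor = 3.5.
Reduced cost of poplin: c₃ − yᵀa₃ = 32 − (8·2 + 3.5·5) = 32 − 33.5 = -1.5.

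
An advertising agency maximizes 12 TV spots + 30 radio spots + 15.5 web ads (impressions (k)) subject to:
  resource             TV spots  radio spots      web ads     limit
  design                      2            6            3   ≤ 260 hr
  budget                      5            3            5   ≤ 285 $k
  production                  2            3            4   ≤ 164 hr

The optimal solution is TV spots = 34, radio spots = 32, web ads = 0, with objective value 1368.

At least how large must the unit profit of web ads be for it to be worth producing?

Check each constraint at x*: design 260/260 (tight); budget 266/285 (slack 19); production 164/164 (tight).
By complementary slackness, y = 0 for the non-binding constraint.
The binding rows give the dual system: 2·y_design + 2·y_production = 12 and 6·y_design + 3·y_production = 30.
Solving: y_design = 4, y_production = 2.
web ads enters the basis when its profit ≥ yᵀa₃ = 4·3 + 2·4 = 20.

20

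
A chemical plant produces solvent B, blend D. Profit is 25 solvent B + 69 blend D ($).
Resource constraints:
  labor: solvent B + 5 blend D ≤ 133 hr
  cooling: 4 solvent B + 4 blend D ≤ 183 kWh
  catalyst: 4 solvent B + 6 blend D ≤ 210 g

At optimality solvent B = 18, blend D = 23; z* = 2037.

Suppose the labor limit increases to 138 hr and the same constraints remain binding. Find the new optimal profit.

Check each constraint at x*: labor 133/133 (tight); cooling 164/183 (slack 19); catalyst 210/210 (tight).
Slack constraints have shadow price 0 (complementary slackness).
The binding rows give the dual system: 1·y_labor + 4·y_catalyst = 25 and 5·y_labor + 6·y_catalyst = 69.
This yields shadow prices y_labor = 9, y_catalyst = 4.
Δz = y_labor·Δb = 9 × (5) = 45, so new z* = 2037 + 45 = 2082.

2082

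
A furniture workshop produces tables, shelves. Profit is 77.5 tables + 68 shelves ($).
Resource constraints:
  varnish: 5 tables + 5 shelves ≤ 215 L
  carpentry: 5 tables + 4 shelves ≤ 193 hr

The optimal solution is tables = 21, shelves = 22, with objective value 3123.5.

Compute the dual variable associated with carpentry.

9.5

Check each constraint at x*: varnish 215/215 (tight); carpentry 193/193 (tight).
The binding rows give the dual system: 5·y_varnish + 5·y_carpentry = 77.5 and 5·y_varnish + 4·y_carpentry = 68.
→ y_varnish = 6 and y_carpentry = 9.5.
Shadow price of carpentry = 9.5.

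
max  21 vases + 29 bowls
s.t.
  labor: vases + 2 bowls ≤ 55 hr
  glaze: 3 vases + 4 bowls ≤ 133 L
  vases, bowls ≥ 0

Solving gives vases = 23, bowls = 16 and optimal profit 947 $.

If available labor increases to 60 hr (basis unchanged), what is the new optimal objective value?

954.5

Both labor and glaze are binding at x*.
From A_Bᵀ y = c: 1·y_labor + 3·y_glaze = 21; 2·y_labor + 4·y_glaze = 29.
Solving: y_labor = 1.5, y_glaze = 6.5.
Δz = y_labor·Δb = 1.5 × (5) = 7.5, so new z* = 947 + 7.5 = 954.5.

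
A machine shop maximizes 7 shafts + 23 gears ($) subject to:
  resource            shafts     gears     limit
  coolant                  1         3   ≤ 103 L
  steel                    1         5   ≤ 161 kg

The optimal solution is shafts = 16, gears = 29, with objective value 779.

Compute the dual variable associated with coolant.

At the optimum: coolant uses 103 of 103 (binding); steel uses 161 of 161 (binding).
Dual feasibility on the basic columns requires 1·y_coolant + 1·y_steel = 7, 3·y_coolant + 5·y_steel = 23.
Solving: y_coolant = 6, y_steel = 1.
Shadow price of coolant = 6.

6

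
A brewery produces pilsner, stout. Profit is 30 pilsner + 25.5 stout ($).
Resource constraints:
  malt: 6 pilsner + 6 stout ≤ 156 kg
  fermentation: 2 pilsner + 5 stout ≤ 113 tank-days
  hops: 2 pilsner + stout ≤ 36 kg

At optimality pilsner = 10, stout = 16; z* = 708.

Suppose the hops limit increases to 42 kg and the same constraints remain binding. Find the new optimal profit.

735

At the optimum: malt uses 156 of 156 (binding); fermentation uses 100 of 113 (slack = 13); hops uses 36 of 36 (binding).
By complementary slackness, y = 0 for the non-binding constraint.
From A_Bᵀ y = c: 6·y_malt + 2·y_hops = 30; 6·y_malt + 1·y_hops = 25.5.
Solving: y_malt = 3.5, y_hops = 4.5.
Δz = y_hops·Δb = 4.5 × (6) = 27, so new z* = 708 + 27 = 735.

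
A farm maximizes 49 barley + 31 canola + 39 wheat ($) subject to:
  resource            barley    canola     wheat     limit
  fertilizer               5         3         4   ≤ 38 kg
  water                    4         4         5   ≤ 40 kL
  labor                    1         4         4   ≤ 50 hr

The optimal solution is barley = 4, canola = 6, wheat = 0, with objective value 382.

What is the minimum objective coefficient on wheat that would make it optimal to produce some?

Check each constraint at x*: fertilizer 38/38 (tight); water 40/40 (tight); labor 28/50 (slack 22).
By complementary slackness, y = 0 for the non-binding constraint.
From A_Bᵀ y = c: 5·y_fertilizer + 4·y_water = 49; 3·y_fertilizer + 4·y_water = 31.
→ y_fertilizer = 9 and y_water = 1.
wheat enters the basis when its profit ≥ yᵀa₃ = 9·4 + 1·5 = 41.

41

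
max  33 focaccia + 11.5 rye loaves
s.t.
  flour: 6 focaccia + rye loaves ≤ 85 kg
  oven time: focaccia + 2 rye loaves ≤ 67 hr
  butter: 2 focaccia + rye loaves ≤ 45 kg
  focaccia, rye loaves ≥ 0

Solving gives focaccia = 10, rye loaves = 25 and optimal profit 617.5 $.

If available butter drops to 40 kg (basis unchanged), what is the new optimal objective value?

572.5

At the optimum: flour uses 85 of 85 (binding); oven time uses 60 of 67 (slack = 7); butter uses 45 of 45 (binding).
Slack constraints have shadow price 0 (complementary slackness).
From A_Bᵀ y = c: 6·y_flour + 2·y_butter = 33; 1·y_flour + 1·y_butter = 11.5.
This yields shadow prices y_flour = 2.5, y_butter = 9.
Δz = y_butter·Δb = 9 × (-5) = -45, so new z* = 617.5 − 45 = 572.5.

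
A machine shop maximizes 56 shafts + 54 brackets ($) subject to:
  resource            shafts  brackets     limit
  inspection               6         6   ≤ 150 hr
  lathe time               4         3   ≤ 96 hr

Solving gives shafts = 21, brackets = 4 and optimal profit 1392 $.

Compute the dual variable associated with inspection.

8

At the optimum: inspection uses 150 of 150 (binding); lathe time uses 96 of 96 (binding).
From A_Bᵀ y = c: 6·y_inspection + 4·y_lathe time = 56; 6·y_inspection + 3·y_lathe time = 54.
This yields shadow prices y_inspection = 8, y_lathe time = 2.
Shadow price of inspection = 8.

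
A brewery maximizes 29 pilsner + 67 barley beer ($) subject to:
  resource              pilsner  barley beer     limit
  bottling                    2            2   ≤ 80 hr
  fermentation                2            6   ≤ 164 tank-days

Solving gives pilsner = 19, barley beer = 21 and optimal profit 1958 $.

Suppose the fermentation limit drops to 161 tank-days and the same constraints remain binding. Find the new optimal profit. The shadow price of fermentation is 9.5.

Δb = -3, so new z* = 1958 + (9.5)·(-3) = 1958 − 28.5 = 1929.5.

1929.5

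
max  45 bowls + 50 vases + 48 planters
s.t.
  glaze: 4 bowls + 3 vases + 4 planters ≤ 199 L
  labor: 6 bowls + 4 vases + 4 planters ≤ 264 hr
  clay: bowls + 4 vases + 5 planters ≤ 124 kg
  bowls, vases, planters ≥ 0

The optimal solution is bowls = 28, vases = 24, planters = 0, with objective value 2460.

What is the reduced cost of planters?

Check each constraint at x*: glaze 184/199 (slack 15); labor 264/264 (tight); clay 124/124 (tight).
By complementary slackness, y = 0 for the non-binding constraint.
From A_Bᵀ y = c: 6·y_labor + 1·y_clay = 45; 4·y_labor + 4·y_clay = 50.
→ y_labor = 6.5 and y_clay = 6.
Reduced cost of planters: c₃ − yᵀa₃ = 48 − (6.5·4 + 6·5) = 48 − 56 = -8.

-8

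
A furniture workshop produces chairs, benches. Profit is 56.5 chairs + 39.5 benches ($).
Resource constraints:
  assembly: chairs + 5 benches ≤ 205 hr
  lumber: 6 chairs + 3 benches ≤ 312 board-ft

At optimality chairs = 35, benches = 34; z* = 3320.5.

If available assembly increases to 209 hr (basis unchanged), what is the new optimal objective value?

3330.5

Both assembly and lumber are binding at x*.
Dual feasibility on the basic columns requires 1·y_assembly + 6·y_lumber = 56.5, 5·y_assembly + 3·y_lumber = 39.5.
→ y_assembly = 2.5 and y_lumber = 9.
Δz = y_assembly·Δb = 2.5 × (4) = 10, so new z* = 3320.5 + 10 = 3330.5.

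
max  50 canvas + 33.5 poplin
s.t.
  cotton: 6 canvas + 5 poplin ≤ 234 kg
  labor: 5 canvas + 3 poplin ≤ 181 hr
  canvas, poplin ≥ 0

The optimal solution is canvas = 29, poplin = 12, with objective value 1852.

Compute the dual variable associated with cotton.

2.5

At the optimum: cotton uses 234 of 234 (binding); labor uses 181 of 181 (binding).
From A_Bᵀ y = c: 6·y_cotton + 5·y_labor = 50; 5·y_cotton + 3·y_labor = 33.5.
This yields shadow prices y_cotton = 2.5, y_labor = 7.
Shadow price of cotton = 2.5.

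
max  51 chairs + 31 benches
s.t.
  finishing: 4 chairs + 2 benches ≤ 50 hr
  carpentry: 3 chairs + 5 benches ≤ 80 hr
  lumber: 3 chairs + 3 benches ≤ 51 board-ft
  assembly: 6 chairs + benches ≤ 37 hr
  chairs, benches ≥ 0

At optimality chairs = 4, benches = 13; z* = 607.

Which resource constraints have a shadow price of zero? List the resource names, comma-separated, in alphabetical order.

carpentry, finishing

finishing: 42/50 (slack 8)
carpentry: 77/80 (slack 3)
lumber: 51/51 (binding)
assembly: 37/37 (binding)
By complementary slackness, a constraint with positive slack has shadow price 0 → carpentry, finishing.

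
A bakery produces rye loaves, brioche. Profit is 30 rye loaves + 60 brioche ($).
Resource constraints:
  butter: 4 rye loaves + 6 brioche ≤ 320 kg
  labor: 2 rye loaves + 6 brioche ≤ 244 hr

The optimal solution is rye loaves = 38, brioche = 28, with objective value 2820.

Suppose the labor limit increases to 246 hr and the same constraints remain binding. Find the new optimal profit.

2830

At the optimum: butter uses 320 of 320 (binding); labor uses 244 of 244 (binding).
Dual feasibility on the basic columns requires 4·y_butter + 2·y_labor = 30, 6·y_butter + 6·y_labor = 60.
Solving: y_butter = 5, y_labor = 5.
Δz = y_labor·Δb = 5 × (2) = 10, so new z* = 2820 + 10 = 2830.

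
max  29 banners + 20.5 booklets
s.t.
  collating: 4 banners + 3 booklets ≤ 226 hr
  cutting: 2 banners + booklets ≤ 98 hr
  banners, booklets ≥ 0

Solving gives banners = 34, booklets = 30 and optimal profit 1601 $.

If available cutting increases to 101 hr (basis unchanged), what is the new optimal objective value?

1608.5

Check each constraint at x*: collating 226/226 (tight); cutting 98/98 (tight).
The binding rows give the dual system: 4·y_collating + 2·y_cutting = 29 and 3·y_collating + 1·y_cutting = 20.5.
This yields shadow prices y_collating = 6, y_cutting = 2.5.
Δz = y_cutting·Δb = 2.5 × (3) = 7.5, so new z* = 1601 + 7.5 = 1608.5.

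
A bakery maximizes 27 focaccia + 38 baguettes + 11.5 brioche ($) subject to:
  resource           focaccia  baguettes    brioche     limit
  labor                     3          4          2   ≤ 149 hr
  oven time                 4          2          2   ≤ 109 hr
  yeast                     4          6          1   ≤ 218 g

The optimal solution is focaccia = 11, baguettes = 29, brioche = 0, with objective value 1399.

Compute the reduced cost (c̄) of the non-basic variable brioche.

Binding: labor and yeast. Non-binding: oven time (7 unused).
Slack constraints have shadow price 0 (complementary slackness).
From A_Bᵀ y = c: 3·y_labor + 4·y_yeast = 27; 4·y_labor + 6·y_yeast = 38.
Solving: y_labor = 5, y_yeast = 3.
Reduced cost of brioche: c₃ − yᵀa₃ = 11.5 − (5·2 + 3·1) = 11.5 − 13 = -1.5.

-1.5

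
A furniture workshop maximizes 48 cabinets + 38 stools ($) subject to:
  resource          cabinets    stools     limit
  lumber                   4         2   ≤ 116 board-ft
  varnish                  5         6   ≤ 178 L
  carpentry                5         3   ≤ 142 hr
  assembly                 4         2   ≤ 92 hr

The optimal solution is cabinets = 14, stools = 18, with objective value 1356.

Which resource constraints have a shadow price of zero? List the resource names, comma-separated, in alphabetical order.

carpentry, lumber

lumber: 92/116 (slack 24)
varnish: 178/178 (binding)
carpentry: 124/142 (slack 18)
assembly: 92/92 (binding)
By complementary slackness, a constraint with positive slack has shadow price 0 → carpentry, lumber.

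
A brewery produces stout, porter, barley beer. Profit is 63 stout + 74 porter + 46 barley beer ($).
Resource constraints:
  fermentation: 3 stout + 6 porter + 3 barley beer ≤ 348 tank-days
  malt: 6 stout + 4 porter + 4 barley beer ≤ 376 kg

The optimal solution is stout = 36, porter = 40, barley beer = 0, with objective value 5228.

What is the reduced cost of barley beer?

Check each constraint at x*: fermentation 348/348 (tight); malt 376/376 (tight).
The binding rows give the dual system: 3·y_fermentation + 6·y_malt = 63 and 6·y_fermentation + 4·y_malt = 74.
→ y_fermentation = 8 and y_malt = 6.5.
Reduced cost of barley beer: c₃ − yᵀa₃ = 46 − (8·3 + 6.5·4) = 46 − 50 = -4.

-4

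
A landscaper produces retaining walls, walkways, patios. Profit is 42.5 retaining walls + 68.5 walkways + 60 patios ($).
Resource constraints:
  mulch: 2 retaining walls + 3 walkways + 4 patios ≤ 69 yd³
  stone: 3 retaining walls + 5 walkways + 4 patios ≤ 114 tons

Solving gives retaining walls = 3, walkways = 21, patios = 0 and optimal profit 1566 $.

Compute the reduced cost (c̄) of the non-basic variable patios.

At the optimum: mulch uses 69 of 69 (binding); stone uses 114 of 114 (binding).
Dual feasibility on the basic columns requires 2·y_mulch + 3·y_stone = 42.5, 3·y_mulch + 5·y_stone = 68.5.
This yields shadow prices y_mulch = 7, y_stone = 9.5.
Reduced cost of patios: c₃ − yᵀa₃ = 60 − (7·4 + 9.5·4) = 60 − 66 = -6.

-6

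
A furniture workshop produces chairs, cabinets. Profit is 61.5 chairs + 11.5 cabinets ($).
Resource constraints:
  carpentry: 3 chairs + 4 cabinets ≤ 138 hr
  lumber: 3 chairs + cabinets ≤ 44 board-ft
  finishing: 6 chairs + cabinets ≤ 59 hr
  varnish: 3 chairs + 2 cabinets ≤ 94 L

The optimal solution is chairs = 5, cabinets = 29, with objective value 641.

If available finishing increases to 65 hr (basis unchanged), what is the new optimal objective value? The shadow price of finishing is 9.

Δb = 6, so new z* = 641 + (9)·(6) = 641 + 54 = 695.

695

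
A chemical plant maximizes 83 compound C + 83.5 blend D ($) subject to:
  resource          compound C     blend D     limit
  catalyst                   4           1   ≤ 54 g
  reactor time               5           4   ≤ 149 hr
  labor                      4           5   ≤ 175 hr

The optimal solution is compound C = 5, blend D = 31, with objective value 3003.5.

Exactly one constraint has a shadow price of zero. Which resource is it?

catalyst: 51/54 (slack 3)
reactor time: 149/149 (binding)
labor: 175/175 (binding)
By complementary slackness, a constraint with positive slack has shadow price 0 → catalyst.

catalyst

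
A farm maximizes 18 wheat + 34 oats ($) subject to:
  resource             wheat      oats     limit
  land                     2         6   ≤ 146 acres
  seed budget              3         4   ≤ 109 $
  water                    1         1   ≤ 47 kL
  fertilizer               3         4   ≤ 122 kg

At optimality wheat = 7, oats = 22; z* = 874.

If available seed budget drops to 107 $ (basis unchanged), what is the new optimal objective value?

866

Binding: land and seed budget. Non-binding: water (18 unused), fertilizer (13 unused).
Since water, fertilizer are not tight, their duals are 0.
From A_Bᵀ y = c: 2·y_land + 3·y_seed budget = 18; 6·y_land + 4·y_seed budget = 34.
This yields shadow prices y_land = 3, y_seed budget = 4.
Δz = y_seed budget·Δb = 4 × (-2) = -8, so new z* = 874 − 8 = 866.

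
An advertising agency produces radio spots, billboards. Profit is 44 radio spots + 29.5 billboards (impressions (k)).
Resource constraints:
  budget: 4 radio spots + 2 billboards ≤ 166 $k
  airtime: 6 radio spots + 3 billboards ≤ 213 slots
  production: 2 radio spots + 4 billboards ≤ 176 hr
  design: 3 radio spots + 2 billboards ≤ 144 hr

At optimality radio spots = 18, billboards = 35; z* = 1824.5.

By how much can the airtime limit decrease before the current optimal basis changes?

Binding constraints: airtime, production. The basis is B = [[6,3],[2,4]] with det 18.
Per unit decrease in airtime, x* moves by d = (-0.2222, 0.1111).
The basis stays optimal until radio spots reaches 0; allowable decrease = 81 slots.

81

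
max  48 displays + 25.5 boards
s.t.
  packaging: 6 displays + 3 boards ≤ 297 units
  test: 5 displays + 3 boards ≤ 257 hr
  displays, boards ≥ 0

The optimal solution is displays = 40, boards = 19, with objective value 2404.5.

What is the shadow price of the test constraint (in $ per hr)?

3

Check each constraint at x*: packaging 297/297 (tight); test 257/257 (tight).
The binding rows give the dual system: 6·y_packaging + 5·y_test = 48 and 3·y_packaging + 3·y_test = 25.5.
Solving: y_packaging = 5.5, y_test = 3.
Shadow price of test = 3.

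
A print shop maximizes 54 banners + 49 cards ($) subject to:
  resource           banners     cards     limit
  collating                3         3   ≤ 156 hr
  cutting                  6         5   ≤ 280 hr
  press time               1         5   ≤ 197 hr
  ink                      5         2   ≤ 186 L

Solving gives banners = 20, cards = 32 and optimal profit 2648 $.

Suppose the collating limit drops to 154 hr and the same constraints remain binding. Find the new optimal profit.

At the optimum: collating uses 156 of 156 (binding); cutting uses 280 of 280 (binding); press time uses 180 of 197 (slack = 17); ink uses 164 of 186 (slack = 22).
Since press time, ink are not tight, their duals are 0.
Dual feasibility on the basic columns requires 3·y_collating + 6·y_cutting = 54, 3·y_collating + 5·y_cutting = 49.
Solving: y_collating = 8, y_cutting = 5.
Δz = y_collating·Δb = 8 × (-2) = -16, so new z* = 2648 − 16 = 2632.

2632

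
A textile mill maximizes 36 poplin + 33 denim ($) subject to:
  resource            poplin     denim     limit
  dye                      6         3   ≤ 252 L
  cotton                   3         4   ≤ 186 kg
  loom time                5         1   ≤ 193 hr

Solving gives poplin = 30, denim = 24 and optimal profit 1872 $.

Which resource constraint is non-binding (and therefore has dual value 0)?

dye: 252/252 (binding)
cotton: 186/186 (binding)
loom time: 174/193 (slack 19)
By complementary slackness, a constraint with positive slack has shadow price 0 → loom time.

loom time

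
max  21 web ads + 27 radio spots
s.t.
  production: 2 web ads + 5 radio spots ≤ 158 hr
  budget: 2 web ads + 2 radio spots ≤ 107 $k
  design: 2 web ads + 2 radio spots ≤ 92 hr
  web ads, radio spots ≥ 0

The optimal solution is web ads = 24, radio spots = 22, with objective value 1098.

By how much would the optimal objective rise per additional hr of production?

2

At the optimum: production uses 158 of 158 (binding); budget uses 92 of 107 (slack = 15); design uses 92 of 92 (binding).
Since budget is not tight, its dual is 0.
Dual feasibility on the basic columns requires 2·y_production + 2·y_design = 21, 5·y_production + 2·y_design = 27.
→ y_production = 2 and y_design = 8.5.
Shadow price of production = 2.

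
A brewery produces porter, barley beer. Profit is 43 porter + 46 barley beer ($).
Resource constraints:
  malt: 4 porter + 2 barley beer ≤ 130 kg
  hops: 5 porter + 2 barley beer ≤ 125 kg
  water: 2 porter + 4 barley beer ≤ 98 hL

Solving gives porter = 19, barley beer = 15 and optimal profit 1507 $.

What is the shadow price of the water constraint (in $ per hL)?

Check each constraint at x*: malt 106/130 (slack 24); hops 125/125 (tight); water 98/98 (tight).
By complementary slackness, y = 0 for the non-binding constraint.
From A_Bᵀ y = c: 5·y_hops + 2·y_water = 43; 2·y_hops + 4·y_water = 46.
This yields shadow prices y_hops = 5, y_water = 9.
Shadow price of water = 9.

9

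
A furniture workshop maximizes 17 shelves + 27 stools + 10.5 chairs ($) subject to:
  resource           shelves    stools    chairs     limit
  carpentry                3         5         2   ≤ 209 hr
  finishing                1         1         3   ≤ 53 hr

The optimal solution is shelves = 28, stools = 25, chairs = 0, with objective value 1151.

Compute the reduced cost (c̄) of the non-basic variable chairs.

Check each constraint at x*: carpentry 209/209 (tight); finishing 53/53 (tight).
From A_Bᵀ y = c: 3·y_carpentry + 1·y_finishing = 17; 5·y_carpentry + 1·y_finishing = 27.
This yields shadow prices y_carpentry = 5, y_finishing = 2.
Reduced cost of chairs: c₃ − yᵀa₃ = 10.5 − (5·2 + 2·3) = 10.5 − 16 = -5.5.

-5.5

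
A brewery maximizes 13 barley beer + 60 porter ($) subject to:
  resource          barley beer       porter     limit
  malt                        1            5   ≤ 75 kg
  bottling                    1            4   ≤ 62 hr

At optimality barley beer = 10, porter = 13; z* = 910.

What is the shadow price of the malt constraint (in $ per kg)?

Check each constraint at x*: malt 75/75 (tight); bottling 62/62 (tight).
From A_Bᵀ y = c: 1·y_malt + 1·y_bottling = 13; 5·y_malt + 4·y_bottling = 60.
→ y_malt = 8 and y_bottling = 5.
Shadow price of malt = 8.

8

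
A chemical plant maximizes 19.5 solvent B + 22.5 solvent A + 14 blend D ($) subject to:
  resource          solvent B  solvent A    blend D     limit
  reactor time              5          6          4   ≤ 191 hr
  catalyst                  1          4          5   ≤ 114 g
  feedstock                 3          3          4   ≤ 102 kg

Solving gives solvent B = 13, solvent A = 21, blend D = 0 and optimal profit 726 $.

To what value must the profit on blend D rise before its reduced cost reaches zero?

At the optimum: reactor time uses 191 of 191 (binding); catalyst uses 97 of 114 (slack = 17); feedstock uses 102 of 102 (binding).
Since catalyst is not tight, its dual is 0.
From A_Bᵀ y = c: 5·y_reactor time + 3·y_feedstock = 19.5; 6·y_reactor time + 3·y_feedstock = 22.5.
This yields shadow prices y_reactor time = 3, y_feedstock = 1.5.
blend D enters the basis when its profit ≥ yᵀa₃ = 3·4 + 1.5·4 = 18.

18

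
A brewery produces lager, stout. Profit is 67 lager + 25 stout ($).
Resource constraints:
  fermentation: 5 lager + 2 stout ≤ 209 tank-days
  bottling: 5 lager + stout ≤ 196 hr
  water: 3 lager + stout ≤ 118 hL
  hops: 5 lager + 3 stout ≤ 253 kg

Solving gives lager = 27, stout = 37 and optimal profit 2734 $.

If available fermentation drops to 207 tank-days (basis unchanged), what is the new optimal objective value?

2718

Binding: fermentation and water. Non-binding: bottling (24 unused), hops (7 unused).
By complementary slackness, y = 0 for the non-binding constraints.
The binding rows give the dual system: 5·y_fermentation + 3·y_water = 67 and 2·y_fermentation + 1·y_water = 25.
This yields shadow prices y_fermentation = 8, y_water = 9.
Δz = y_fermentation·Δb = 8 × (-2) = -16, so new z* = 2734 − 16 = 2718.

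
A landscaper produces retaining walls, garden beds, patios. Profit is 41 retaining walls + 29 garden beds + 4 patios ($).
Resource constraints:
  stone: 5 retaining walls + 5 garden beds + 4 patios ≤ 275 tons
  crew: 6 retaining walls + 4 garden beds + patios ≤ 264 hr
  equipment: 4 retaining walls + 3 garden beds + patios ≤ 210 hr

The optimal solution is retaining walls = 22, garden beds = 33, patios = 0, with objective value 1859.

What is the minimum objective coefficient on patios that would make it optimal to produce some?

10

At the optimum: stone uses 275 of 275 (binding); crew uses 264 of 264 (binding); equipment uses 187 of 210 (slack = 23).
By complementary slackness, y = 0 for the non-binding constraint.
The binding rows give the dual system: 5·y_stone + 6·y_crew = 41 and 5·y_stone + 4·y_crew = 29.
This yields shadow prices y_stone = 1, y_crew = 6.
patios enters the basis when its profit ≥ yᵀa₃ = 1·4 + 6·1 = 10.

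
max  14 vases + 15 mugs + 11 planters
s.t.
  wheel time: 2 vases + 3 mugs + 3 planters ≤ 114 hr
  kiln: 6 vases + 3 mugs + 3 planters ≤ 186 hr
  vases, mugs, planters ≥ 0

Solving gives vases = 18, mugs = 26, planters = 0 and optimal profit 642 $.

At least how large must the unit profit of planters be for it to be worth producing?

At the optimum: wheel time uses 114 of 114 (binding); kiln uses 186 of 186 (binding).
Dual feasibility on the basic columns requires 2·y_wheel time + 6·y_kiln = 14, 3·y_wheel time + 3·y_kiln = 15.
This yields shadow prices y_wheel time = 4, y_kiln = 1.
planters enters the basis when its profit ≥ yᵀa₃ = 4·3 + 1·3 = 15.

15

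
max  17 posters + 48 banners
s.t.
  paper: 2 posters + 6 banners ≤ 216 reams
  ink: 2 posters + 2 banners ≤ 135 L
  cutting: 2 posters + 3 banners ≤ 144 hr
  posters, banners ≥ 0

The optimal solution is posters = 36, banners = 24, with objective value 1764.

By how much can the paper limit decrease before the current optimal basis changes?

Binding constraints: paper, cutting. The basis is B = [[2,6],[2,3]] with det -6.
Per unit decrease in paper, x* moves by d = (0.5, -0.3333).
The basis stays optimal until ink becomes binding; allowable decrease = 45 reams.

45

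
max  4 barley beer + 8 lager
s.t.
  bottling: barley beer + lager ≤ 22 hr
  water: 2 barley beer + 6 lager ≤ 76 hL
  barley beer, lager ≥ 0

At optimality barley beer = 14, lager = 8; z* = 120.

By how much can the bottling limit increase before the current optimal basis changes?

Binding constraints: bottling, water. The basis is B = [[1,1],[2,6]] with det 4.
Per unit increase in bottling, x* moves by d = (1.5, -0.5).
The basis stays optimal until lager reaches 0; allowable increase = 16 hr.

16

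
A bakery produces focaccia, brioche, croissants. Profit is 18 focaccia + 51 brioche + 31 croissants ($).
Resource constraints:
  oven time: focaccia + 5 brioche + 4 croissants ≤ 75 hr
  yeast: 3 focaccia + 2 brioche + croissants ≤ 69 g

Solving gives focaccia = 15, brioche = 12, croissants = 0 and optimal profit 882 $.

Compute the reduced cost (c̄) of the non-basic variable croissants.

-8

At the optimum: oven time uses 75 of 75 (binding); yeast uses 69 of 69 (binding).
Dual feasibility on the basic columns requires 1·y_oven time + 3·y_yeast = 18, 5·y_oven time + 2·y_yeast = 51.
Solving: y_oven time = 9, y_yeast = 3.
Reduced cost of croissants: c₃ − yᵀa₃ = 31 − (9·4 + 3·1) = 31 − 39 = -8.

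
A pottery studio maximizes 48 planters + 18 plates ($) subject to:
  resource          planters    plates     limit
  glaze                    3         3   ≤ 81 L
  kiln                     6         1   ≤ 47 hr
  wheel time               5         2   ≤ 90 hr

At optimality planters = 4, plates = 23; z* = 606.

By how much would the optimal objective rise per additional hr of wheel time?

Check each constraint at x*: glaze 81/81 (tight); kiln 47/47 (tight); wheel time 66/90 (slack 24).
Slack constraints have shadow price 0 (complementary slackness).
The binding rows give the dual system: 3·y_glaze + 6·y_kiln = 48 and 3·y_glaze + 1·y_kiln = 18.
This yields shadow prices y_glaze = 4, y_kiln = 6.
Shadow price of wheel time = 0.

0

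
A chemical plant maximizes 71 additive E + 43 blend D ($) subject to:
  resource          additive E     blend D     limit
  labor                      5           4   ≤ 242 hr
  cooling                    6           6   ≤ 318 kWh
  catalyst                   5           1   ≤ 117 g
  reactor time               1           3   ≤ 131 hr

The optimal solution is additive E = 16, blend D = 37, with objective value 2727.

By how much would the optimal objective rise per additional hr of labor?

Check each constraint at x*: labor 228/242 (slack 14); cooling 318/318 (tight); catalyst 117/117 (tight); reactor time 127/131 (slack 4).
Slack constraints have shadow price 0 (complementary slackness).
Dual feasibility on the basic columns requires 6·y_cooling + 5·y_catalyst = 71, 6·y_cooling + 1·y_catalyst = 43.
→ y_cooling = 6 and y_catalyst = 7.
Shadow price of labor = 0.

0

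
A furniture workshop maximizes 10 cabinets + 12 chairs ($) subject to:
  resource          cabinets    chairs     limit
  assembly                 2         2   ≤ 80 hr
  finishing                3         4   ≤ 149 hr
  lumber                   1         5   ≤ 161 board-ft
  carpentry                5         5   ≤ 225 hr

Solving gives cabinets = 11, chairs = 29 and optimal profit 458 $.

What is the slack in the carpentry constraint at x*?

25

carpentry used = 5·11 + 5·29 = 200; slack = 225 − 200 = 25.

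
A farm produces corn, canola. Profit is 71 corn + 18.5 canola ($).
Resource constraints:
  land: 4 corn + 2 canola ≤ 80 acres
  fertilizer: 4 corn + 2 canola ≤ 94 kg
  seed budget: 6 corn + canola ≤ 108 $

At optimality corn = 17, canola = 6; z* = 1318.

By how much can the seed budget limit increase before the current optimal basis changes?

12

Binding constraints: land, seed budget. The basis is B = [[4,2],[6,1]] with det -8.
Per unit increase in seed budget, x* moves by d = (0.25, -0.5).
The basis stays optimal until canola reaches 0; allowable increase = 12 $.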